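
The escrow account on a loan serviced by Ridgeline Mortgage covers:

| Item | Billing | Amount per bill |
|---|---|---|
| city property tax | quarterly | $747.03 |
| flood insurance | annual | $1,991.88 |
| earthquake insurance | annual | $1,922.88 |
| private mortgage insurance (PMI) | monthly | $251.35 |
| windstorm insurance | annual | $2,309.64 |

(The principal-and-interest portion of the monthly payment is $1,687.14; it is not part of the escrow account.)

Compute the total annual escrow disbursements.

$12,228.72

City property tax: $747.03 × 4 = $2,988.12 annually
Flood insurance: $1,991.88 annually
Earthquake insurance: $1,922.88 annually
Private mortgage insurance (PMI): $251.35 × 12 = $3,016.20 annually
Windstorm insurance: $2,309.64 annually
Total per year = $2,988.12 + $1,991.88 + $1,922.88 + $3,016.20 + $2,309.64 = $12,228.72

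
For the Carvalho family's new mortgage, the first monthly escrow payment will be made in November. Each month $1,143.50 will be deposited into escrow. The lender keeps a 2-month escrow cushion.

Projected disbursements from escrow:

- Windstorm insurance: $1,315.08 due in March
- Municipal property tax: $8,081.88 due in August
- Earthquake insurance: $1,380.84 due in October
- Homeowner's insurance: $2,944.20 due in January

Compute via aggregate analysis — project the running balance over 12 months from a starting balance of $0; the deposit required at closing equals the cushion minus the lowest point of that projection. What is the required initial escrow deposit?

Cushion = 2 × $1,143.50 = $2,287.00
Trial balance (start $0, +$1,143.50 each month, − disbursements):
  Nov: +$1,143.50 → $1,143.50
  Dec: +$1,143.50 → $2,287.00
  Jan: +$1,143.50 − $2,944.20 → $486.30
  Feb: +$1,143.50 → $1,629.80
  Mar: +$1,143.50 − $1,315.08 → $1,458.22
  Apr: +$1,143.50 → $2,601.72
  May: +$1,143.50 → $3,745.22
  Jun: +$1,143.50 → $4,888.72
  Jul: +$1,143.50 → $6,032.22
  Aug: +$1,143.50 − $8,081.88 → -$906.16
  Sep: +$1,143.50 → $237.34
  Oct: +$1,143.50 − $1,380.84 → $0.00
Lowest trial balance = -$906.16 (Aug)
Initial deposit = cushion − low point = $2,287.00 − (-$906.16) = $3,193.16

$3,193.16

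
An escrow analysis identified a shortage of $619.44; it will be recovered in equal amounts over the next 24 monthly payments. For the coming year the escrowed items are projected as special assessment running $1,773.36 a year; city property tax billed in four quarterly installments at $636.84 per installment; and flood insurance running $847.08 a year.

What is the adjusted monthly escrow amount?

Special assessment: $1,773.36
City property tax: $636.84 × 4 = $2,547.36
Flood insurance: $847.08
Total annual escrow = $5,167.80
Monthly = $5,167.80 / 12 = $430.65
Shortage spread = $619.44 / 24 = $25.81/mo
Adjusted monthly = $430.65 + $25.81 = $456.46

$456.46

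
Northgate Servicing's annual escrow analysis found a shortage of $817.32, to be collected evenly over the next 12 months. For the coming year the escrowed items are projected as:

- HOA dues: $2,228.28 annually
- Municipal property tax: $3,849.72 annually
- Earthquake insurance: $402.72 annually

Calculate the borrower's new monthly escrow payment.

$608.17

HOA dues = $2,228.28/yr
Municipal property tax = $3,849.72/yr
Earthquake insurance = $402.72/yr
Annual escrow total = $2,228.28 + $3,849.72 + $402.72 = $6,480.72
Monthly = $6,480.72 / 12 = $540.06
Shortage per month = $817.32 ÷ 12 = $68.11
Adjusted monthly = $540.06 + $68.11 = $608.17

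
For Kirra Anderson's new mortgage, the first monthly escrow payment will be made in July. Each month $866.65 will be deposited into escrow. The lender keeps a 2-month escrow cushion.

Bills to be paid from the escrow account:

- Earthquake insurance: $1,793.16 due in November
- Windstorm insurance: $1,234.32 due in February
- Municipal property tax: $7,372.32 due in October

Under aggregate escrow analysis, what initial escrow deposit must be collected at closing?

Cushion = 2 × $866.65 = $1,733.30
Trial balance (start $0, +$866.65 each month, − disbursements):
  Jul: +$866.65 → $866.65
  Aug: +$866.65 → $1,733.30
  Sep: +$866.65 → $2,599.95
  Oct: +$866.65 − $7,372.32 → -$3,905.72
  Nov: +$866.65 − $1,793.16 → -$4,832.23
  Dec: +$866.65 → -$3,965.58
  Jan: +$866.65 → -$3,098.93
  Feb: +$866.65 − $1,234.32 → -$3,466.60
  Mar: +$866.65 → -$2,599.95
  Apr: +$866.65 → -$1,733.30
  May: +$866.65 → -$866.65
  Jun: +$866.65 → $0.00
Lowest trial balance = -$4,832.23 (Nov)
Initial deposit = cushion − low point = $1,733.30 − (-$4,832.23) = $6,565.53

$6,565.53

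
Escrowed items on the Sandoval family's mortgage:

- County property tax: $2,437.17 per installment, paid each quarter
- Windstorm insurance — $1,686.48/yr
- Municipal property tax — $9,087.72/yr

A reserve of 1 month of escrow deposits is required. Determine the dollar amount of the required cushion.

$1,710.24

County property tax: $2,437.17 × 4 = $9,748.68/yr
Windstorm insurance: $1,686.48/yr
Municipal property tax: $9,087.72/yr
Annual escrow total = $9,748.68 + $1,686.48 + $9,087.72 = $20,522.88
Per month = $20,522.88 ÷ 12 = $1,710.24
Required cushion = 1 × $1,710.24 = $1,710.24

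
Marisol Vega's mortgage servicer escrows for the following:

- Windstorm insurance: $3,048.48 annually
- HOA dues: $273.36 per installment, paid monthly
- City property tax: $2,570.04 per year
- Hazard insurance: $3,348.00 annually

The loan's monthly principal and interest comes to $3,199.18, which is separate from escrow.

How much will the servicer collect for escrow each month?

$1,020.57

Windstorm insurance = $3,048.48 annually
HOA dues = $273.36 × 12 = $3,280.32 annually
City property tax = $2,570.04 annually
Hazard insurance = $3,348.00 annually
Total annual escrow = $3,048.48 + $3,280.32 + $2,570.04 + $3,348.00 = $12,246.84
Monthly = $12,246.84 ÷ 12 = $1,020.57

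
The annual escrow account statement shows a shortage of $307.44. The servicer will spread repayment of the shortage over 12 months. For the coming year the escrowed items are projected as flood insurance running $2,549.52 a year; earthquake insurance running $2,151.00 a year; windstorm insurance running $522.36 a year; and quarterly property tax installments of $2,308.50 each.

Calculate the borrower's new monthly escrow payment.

Flood insurance — $2,549.52 annually
Earthquake insurance — $2,151.00 annually
Windstorm insurance — $522.36 annually
Property tax — $2,308.50 × 4 = $9,234.00 annually
Yearly total = $14,456.88
Monthly escrow = $14,456.88 ÷ 12 = $1,204.74
Monthly shortage recovery: $307.44 ÷ 12 = $25.62
New monthly escrow = $1,204.74 + $25.62 = $1,230.36

$1,230.36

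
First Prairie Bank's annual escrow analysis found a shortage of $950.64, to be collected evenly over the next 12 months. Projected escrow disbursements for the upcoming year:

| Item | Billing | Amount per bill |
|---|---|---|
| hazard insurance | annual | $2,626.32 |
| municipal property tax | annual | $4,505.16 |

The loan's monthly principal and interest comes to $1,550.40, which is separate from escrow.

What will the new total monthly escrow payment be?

$673.51

Hazard insurance — $2,626.32/yr
Municipal property tax — $4,505.16/yr
Total per year = $2,626.32 + $4,505.16 = $7,131.48
Monthly = $7,131.48 ÷ 12 = $594.29
Shortage spread = $950.64 / 12 = $79.22/mo
Adjusted monthly = $594.29 + $79.22 = $673.51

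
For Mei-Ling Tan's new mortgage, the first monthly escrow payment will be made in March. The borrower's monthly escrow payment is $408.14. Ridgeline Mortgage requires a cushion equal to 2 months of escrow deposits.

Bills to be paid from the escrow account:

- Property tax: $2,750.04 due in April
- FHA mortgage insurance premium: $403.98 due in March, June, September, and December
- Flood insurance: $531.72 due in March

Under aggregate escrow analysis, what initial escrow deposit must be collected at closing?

Cushion = 2 × $408.14 = $816.28
Trial balance (start $0, +$408.14 each month, − disbursements):
  Mar: +$408.14 − $935.70 → -$527.56
  Apr: +$408.14 − $2,750.04 → -$2,869.46
  May: +$408.14 → -$2,461.32
  Jun: +$408.14 − $403.98 → -$2,457.16
  Jul: +$408.14 → -$2,049.02
  Aug: +$408.14 → -$1,640.88
  Sep: +$408.14 − $403.98 → -$1,636.72
  Oct: +$408.14 → -$1,228.58
  Nov: +$408.14 → -$820.44
  Dec: +$408.14 − $403.98 → -$816.28
  Jan: +$408.14 → -$408.14
  Feb: +$408.14 → $0.00
Lowest trial balance = -$2,869.46 (Apr)
Initial deposit = cushion − low point = $816.28 − (-$2,869.46) = $3,685.74

$3,685.74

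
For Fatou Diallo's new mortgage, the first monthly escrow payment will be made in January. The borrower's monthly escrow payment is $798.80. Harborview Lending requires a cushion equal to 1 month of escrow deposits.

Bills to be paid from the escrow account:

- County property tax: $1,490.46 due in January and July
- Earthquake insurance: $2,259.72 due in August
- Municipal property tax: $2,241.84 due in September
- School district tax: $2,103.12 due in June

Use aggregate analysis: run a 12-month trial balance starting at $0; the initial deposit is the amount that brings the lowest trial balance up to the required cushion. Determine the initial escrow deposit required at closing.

Cushion = 1 × $798.80 = $798.80
Trial balance (start $0, +$798.80 each month, − disbursements):
  Jan: +$798.80 − $1,490.46 → -$691.66
  Feb: +$798.80 → $107.14
  Mar: +$798.80 → $905.94
  Apr: +$798.80 → $1,704.74
  May: +$798.80 → $2,503.54
  Jun: +$798.80 − $2,103.12 → $1,199.22
  Jul: +$798.80 − $1,490.46 → $507.56
  Aug: +$798.80 − $2,259.72 → -$953.36
  Sep: +$798.80 − $2,241.84 → -$2,396.40
  Oct: +$798.80 → -$1,597.60
  Nov: +$798.80 → -$798.80
  Dec: +$798.80 → $0.00
Lowest trial balance = -$2,396.40 (Sep)
Initial deposit = cushion − low point = $798.80 − (-$2,396.40) = $3,195.20

$3,195.20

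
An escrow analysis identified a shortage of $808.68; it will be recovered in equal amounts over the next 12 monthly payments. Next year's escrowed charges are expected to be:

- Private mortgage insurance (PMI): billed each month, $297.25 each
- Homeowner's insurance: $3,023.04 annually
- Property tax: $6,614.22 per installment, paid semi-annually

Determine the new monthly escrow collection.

Private mortgage insurance (PMI) — $297.25 × 12 = $3,567.00 per year
Homeowner's insurance — $3,023.04 per year
Property tax — $6,614.22 × 2 = $13,228.44 per year
Total annual escrow = $19,818.48
Monthly escrow = $19,818.48 / 12 = $1,651.54
Shortage per month = $808.68 / 12 = $67.39
Adjusted monthly = $1,651.54 + $67.39 = $1,718.93

$1,718.93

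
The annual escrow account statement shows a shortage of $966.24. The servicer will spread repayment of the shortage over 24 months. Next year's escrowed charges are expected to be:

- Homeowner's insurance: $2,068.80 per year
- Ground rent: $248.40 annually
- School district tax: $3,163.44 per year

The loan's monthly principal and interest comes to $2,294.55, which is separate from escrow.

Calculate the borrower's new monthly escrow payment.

$496.98

Homeowner's insurance: $2,068.80 per year
Ground rent: $248.40 per year
School district tax: $3,163.44 per year
Annual escrow total = $2,068.80 + $248.40 + $3,163.44 = $5,480.64
Monthly escrow = $5,480.64 / 12 = $456.72
Shortage per month = $966.24 / 24 = $40.26
Adjusted monthly = $456.72 + $40.26 = $496.98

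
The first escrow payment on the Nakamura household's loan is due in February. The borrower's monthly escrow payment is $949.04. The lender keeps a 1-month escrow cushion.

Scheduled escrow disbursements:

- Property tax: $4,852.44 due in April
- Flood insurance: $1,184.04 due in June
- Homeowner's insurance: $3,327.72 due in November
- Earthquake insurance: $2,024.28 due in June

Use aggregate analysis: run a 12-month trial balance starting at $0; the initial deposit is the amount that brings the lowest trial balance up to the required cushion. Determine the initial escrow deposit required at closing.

$4,264.60

Cushion = 1 × $949.04 = $949.04
Trial balance (start $0, +$949.04 each month, − disbursements):
  Feb: +$949.04 → $949.04
  Mar: +$949.04 → $1,898.08
  Apr: +$949.04 − $4,852.44 → -$2,005.32
  May: +$949.04 → -$1,056.28
  Jun: +$949.04 − $3,208.32 → -$3,315.56
  Jul: +$949.04 → -$2,366.52
  Aug: +$949.04 → -$1,417.48
  Sep: +$949.04 → -$468.44
  Oct: +$949.04 → $480.60
  Nov: +$949.04 − $3,327.72 → -$1,898.08
  Dec: +$949.04 → -$949.04
  Jan: +$949.04 → $0.00
Lowest trial balance = -$3,315.56 (Jun)
Initial deposit = cushion − low point = $949.04 − (-$3,315.56) = $4,264.60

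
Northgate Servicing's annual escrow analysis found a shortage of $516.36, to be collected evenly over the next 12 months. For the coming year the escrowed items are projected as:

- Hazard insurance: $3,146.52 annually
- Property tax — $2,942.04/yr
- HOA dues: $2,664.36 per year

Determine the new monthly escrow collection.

Hazard insurance = $3,146.52/yr
Property tax = $2,942.04/yr
HOA dues = $2,664.36/yr
Total annual escrow = $3,146.52 + $2,942.04 + $2,664.36 = $8,752.92
Base monthly escrow = $8,752.92 ÷ 12 = $729.41
Monthly shortage recovery: $516.36 ÷ 12 = $43.03
Adjusted monthly = $729.41 + $43.03 = $772.44

$772.44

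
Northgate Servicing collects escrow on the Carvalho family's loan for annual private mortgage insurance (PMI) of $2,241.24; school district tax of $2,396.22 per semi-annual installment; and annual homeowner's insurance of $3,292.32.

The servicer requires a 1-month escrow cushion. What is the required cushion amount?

Private mortgage insurance (PMI): $2,241.24 annually
School district tax: $2,396.22 × 2 = $4,792.44 annually
Homeowner's insurance: $3,292.32 annually
Annual escrow total = $2,241.24 + $4,792.44 + $3,292.32 = $10,326.00
Per month = $10,326.00 ÷ 12 = $860.50
Required cushion = 1 × $860.50 = $860.50

$860.50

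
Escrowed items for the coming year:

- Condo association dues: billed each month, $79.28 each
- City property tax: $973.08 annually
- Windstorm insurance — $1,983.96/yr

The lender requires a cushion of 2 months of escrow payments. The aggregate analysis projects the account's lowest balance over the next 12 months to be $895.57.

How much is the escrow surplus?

$244.17

Condo association dues = $79.28 × 12 = $951.36/yr
City property tax = $973.08/yr
Windstorm insurance = $1,983.96/yr
Combined annual = $951.36 + $973.08 + $1,983.96 = $3,908.40
Monthly escrow = $3,908.40 / 12 = $325.70
Required cushion = 2 × $325.70 = $651.40
Excess over cushion: $895.57 − $651.40 = $244.17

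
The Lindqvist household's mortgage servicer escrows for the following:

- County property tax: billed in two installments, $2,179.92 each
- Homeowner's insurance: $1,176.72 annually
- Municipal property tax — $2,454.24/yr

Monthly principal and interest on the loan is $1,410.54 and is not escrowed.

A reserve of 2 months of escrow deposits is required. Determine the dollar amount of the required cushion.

$1,331.80

County property tax = $2,179.92 × 2 = $4,359.84
Homeowner's insurance = $1,176.72
Municipal property tax = $2,454.24
Yearly total = $7,990.80
Base monthly escrow = $7,990.80 ÷ 12 = $665.90
Required cushion = 2 × $665.90 = $1,331.80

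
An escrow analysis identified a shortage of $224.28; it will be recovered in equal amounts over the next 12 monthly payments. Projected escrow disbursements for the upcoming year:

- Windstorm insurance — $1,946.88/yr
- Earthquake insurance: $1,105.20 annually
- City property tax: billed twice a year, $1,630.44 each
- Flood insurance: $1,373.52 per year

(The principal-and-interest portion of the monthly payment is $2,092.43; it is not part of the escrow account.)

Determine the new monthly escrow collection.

Windstorm insurance: $1,946.88 annually
Earthquake insurance: $1,105.20 annually
City property tax: $1,630.44 × 2 = $3,260.88 annually
Flood insurance: $1,373.52 annually
Total annual escrow = $1,946.88 + $1,105.20 + $3,260.88 + $1,373.52 = $7,686.48
Per month = $7,686.48 / 12 = $640.54
Monthly shortage recovery: $224.28 / 12 = $18.69
New monthly escrow = $640.54 + $18.69 = $659.23

$659.23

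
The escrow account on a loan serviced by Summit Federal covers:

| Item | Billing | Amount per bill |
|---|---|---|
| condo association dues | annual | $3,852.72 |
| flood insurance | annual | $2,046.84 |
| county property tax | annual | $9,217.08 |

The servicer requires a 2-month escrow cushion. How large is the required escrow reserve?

$2,519.44

Condo association dues = $3,852.72/yr
Flood insurance = $2,046.84/yr
County property tax = $9,217.08/yr
Total annual escrow = $3,852.72 + $2,046.84 + $9,217.08 = $15,116.64
Per month = $15,116.64 ÷ 12 = $1,259.72
Cushion = 2 × $1,259.72 = $2,519.44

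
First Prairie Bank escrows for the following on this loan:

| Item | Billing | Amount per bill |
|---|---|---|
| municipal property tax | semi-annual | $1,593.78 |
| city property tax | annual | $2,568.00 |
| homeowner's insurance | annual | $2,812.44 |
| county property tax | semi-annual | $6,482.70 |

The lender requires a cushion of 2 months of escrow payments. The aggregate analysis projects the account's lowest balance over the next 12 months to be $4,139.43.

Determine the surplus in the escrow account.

$550.53

Municipal property tax = $1,593.78 × 2 = $3,187.56 annually
City property tax = $2,568.00 annually
Homeowner's insurance = $2,812.44 annually
County property tax = $6,482.70 × 2 = $12,965.40 annually
Combined annual = $3,187.56 + $2,568.00 + $2,812.44 + $12,965.40 = $21,533.40
Base monthly escrow = $21,533.40 / 12 = $1,794.45
Required cushion = 2 × $1,794.45 = $3,588.90
Surplus = $4,139.43 − $3,588.90 = $550.53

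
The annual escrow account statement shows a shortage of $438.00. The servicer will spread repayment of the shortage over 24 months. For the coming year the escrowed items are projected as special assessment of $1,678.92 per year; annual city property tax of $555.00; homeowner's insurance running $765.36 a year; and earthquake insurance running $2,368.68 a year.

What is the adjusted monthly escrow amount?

Special assessment — $1,678.92 annually
City property tax — $555.00 annually
Homeowner's insurance — $765.36 annually
Earthquake insurance — $2,368.68 annually
Annual escrow total = $1,678.92 + $555.00 + $765.36 + $2,368.68 = $5,367.96
Monthly escrow = $5,367.96 / 12 = $447.33
Monthly shortage recovery: $438.00 / 24 = $18.25
New monthly escrow = $447.33 + $18.25 = $465.58

$465.58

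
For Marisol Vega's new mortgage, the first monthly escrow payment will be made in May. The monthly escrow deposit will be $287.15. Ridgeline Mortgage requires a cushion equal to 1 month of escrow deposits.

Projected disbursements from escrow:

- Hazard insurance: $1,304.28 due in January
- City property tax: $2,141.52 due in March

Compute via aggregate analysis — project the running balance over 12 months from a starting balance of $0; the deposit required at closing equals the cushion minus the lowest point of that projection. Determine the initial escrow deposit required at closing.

$574.30

Cushion = 1 × $287.15 = $287.15
Trial balance (start $0, +$287.15 each month, − disbursements):
  May: +$287.15 → $287.15
  Jun: +$287.15 → $574.30
  Jul: +$287.15 → $861.45
  Aug: +$287.15 → $1,148.60
  Sep: +$287.15 → $1,435.75
  Oct: +$287.15 → $1,722.90
  Nov: +$287.15 → $2,010.05
  Dec: +$287.15 → $2,297.20
  Jan: +$287.15 − $1,304.28 → $1,280.07
  Feb: +$287.15 → $1,567.22
  Mar: +$287.15 − $2,141.52 → -$287.15
  Apr: +$287.15 → $0.00
Lowest trial balance = -$287.15 (Mar)
Initial deposit = cushion − low point = $287.15 − (-$287.15) = $574.30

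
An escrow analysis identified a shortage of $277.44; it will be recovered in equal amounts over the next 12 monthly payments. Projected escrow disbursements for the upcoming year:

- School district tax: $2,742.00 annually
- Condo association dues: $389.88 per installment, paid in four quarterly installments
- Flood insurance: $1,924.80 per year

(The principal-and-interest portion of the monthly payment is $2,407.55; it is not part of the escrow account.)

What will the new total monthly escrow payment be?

$541.98

School district tax — $2,742.00
Condo association dues — $389.88 × 4 = $1,559.52
Flood insurance — $1,924.80
Total per year = $2,742.00 + $1,559.52 + $1,924.80 = $6,226.32
Monthly escrow = $6,226.32 ÷ 12 = $518.86
Shortage spread = $277.44 / 12 = $23.12/mo
Adjusted monthly = $518.86 + $23.12 = $541.98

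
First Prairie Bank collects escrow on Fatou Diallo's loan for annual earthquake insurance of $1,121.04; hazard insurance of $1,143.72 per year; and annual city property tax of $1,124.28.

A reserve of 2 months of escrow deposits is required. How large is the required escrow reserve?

$564.84

Earthquake insurance: $1,121.04/yr
Hazard insurance: $1,143.72/yr
City property tax: $1,124.28/yr
Annual escrow total = $3,389.04
Base monthly escrow = $3,389.04 / 12 = $282.42
Cushion = 2 × $282.42 = $564.84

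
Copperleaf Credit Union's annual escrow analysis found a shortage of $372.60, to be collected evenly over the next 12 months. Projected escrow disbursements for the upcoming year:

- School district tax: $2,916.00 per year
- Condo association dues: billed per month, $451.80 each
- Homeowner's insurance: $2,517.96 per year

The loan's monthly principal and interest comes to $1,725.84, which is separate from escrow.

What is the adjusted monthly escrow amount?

School district tax — $2,916.00 annually
Condo association dues — $451.80 × 12 = $5,421.60 annually
Homeowner's insurance — $2,517.96 annually
Total per year = $2,916.00 + $5,421.60 + $2,517.96 = $10,855.56
Monthly = $10,855.56 / 12 = $904.63
Shortage per month = $372.60 / 12 = $31.05
New monthly escrow = $904.63 + $31.05 = $935.68

$935.68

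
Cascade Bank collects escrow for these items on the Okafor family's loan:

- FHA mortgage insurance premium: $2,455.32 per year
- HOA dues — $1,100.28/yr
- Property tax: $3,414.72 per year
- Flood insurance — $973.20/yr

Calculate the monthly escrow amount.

$661.96

FHA mortgage insurance premium = $2,455.32
HOA dues = $1,100.28
Property tax = $3,414.72
Flood insurance = $973.20
Total per year = $7,943.52
Base monthly escrow = $7,943.52 / 12 = $661.96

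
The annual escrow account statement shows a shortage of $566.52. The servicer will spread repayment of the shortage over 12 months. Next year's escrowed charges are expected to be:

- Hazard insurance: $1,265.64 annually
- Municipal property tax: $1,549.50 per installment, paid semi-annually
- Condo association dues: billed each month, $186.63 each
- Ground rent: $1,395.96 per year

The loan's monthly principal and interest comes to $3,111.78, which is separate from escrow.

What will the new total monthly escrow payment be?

$713.89

Hazard insurance: $1,265.64/yr
Municipal property tax: $1,549.50 × 2 = $3,099.00/yr
Condo association dues: $186.63 × 12 = $2,239.56/yr
Ground rent: $1,395.96/yr
Annual escrow total = $8,000.16
Monthly = $8,000.16 ÷ 12 = $666.68
Shortage per month = $566.52 / 12 = $47.21
Adjusted monthly = $666.68 + $47.21 = $713.89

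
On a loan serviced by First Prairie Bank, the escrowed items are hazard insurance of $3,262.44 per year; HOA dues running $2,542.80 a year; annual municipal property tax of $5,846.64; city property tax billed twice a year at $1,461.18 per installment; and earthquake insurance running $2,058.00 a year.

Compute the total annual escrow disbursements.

$16,632.24

Hazard insurance: $3,262.44
HOA dues: $2,542.80
Municipal property tax: $5,846.64
City property tax: $1,461.18 × 2 = $2,922.36
Earthquake insurance: $2,058.00
Total per year = $3,262.44 + $2,542.80 + $5,846.64 + $2,922.36 + $2,058.00 = $16,632.24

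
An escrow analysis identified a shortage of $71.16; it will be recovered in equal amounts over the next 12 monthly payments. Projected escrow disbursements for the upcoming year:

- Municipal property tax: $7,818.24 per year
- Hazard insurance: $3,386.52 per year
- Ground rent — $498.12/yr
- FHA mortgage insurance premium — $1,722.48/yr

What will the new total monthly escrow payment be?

Municipal property tax: $7,818.24/yr
Hazard insurance: $3,386.52/yr
Ground rent: $498.12/yr
FHA mortgage insurance premium: $1,722.48/yr
Yearly total = $13,425.36
Per month = $13,425.36 / 12 = $1,118.78
Shortage spread = $71.16 ÷ 12 = $5.93/mo
Adjusted monthly = $1,118.78 + $5.93 = $1,124.71

$1,124.71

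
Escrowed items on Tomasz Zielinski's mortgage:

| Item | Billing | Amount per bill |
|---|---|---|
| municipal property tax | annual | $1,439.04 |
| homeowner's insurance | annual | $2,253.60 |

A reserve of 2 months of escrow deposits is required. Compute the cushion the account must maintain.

$615.44

Municipal property tax — $1,439.04
Homeowner's insurance — $2,253.60
Total annual escrow = $3,692.64
Per month = $3,692.64 / 12 = $307.72
Reserve = 2 × $307.72 = $615.44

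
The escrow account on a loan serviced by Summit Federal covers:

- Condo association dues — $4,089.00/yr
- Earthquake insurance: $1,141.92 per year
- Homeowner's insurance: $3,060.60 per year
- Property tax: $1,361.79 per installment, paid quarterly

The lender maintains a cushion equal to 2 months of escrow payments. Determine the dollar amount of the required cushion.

$2,289.78

Condo association dues = $4,089.00 annually
Earthquake insurance = $1,141.92 annually
Homeowner's insurance = $3,060.60 annually
Property tax = $1,361.79 × 4 = $5,447.16 annually
Annual escrow total = $4,089.00 + $1,141.92 + $3,060.60 + $5,447.16 = $13,738.68
Monthly = $13,738.68 ÷ 12 = $1,144.89
Reserve = 2 × $1,144.89 = $2,289.78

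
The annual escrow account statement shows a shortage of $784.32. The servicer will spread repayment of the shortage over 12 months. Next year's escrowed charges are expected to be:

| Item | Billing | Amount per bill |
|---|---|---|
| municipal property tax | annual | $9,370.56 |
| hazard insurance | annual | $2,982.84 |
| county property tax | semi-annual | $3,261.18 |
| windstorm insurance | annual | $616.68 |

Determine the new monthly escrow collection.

Municipal property tax: $9,370.56 annually
Hazard insurance: $2,982.84 annually
County property tax: $3,261.18 × 2 = $6,522.36 annually
Windstorm insurance: $616.68 annually
Annual escrow total = $9,370.56 + $2,982.84 + $6,522.36 + $616.68 = $19,492.44
Monthly escrow = $19,492.44 ÷ 12 = $1,624.37
Shortage per month = $784.32 / 12 = $65.36
Adjusted monthly = $1,624.37 + $65.36 = $1,689.73

$1,689.73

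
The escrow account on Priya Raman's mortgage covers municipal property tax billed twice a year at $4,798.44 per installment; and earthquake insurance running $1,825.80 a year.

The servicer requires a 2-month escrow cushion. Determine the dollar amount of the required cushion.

$1,903.78

Municipal property tax: $4,798.44 × 2 = $9,596.88/yr
Earthquake insurance: $1,825.80/yr
Total per year = $11,422.68
Base monthly escrow = $11,422.68 ÷ 12 = $951.89
Reserve = 2 × $951.89 = $1,903.78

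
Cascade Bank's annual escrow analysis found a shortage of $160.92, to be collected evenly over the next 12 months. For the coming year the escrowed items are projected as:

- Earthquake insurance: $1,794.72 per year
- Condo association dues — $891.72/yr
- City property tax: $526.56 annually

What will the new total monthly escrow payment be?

Earthquake insurance: $1,794.72/yr
Condo association dues: $891.72/yr
City property tax: $526.56/yr
Total per year = $1,794.72 + $891.72 + $526.56 = $3,213.00
Monthly escrow = $3,213.00 ÷ 12 = $267.75
Shortage per month = $160.92 ÷ 12 = $13.41
Adjusted monthly = $267.75 + $13.41 = $281.16

$281.16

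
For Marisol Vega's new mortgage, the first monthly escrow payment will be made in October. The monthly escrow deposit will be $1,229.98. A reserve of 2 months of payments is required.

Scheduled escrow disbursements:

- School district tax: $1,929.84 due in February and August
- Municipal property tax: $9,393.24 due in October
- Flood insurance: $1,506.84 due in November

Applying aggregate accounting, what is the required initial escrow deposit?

Cushion = 2 × $1,229.98 = $2,459.96
Trial balance (start $0, +$1,229.98 each month, − disbursements):
  Oct: +$1,229.98 − $9,393.24 → -$8,163.26
  Nov: +$1,229.98 − $1,506.84 → -$8,440.12
  Dec: +$1,229.98 → -$7,210.14
  Jan: +$1,229.98 → -$5,980.16
  Feb: +$1,229.98 − $1,929.84 → -$6,680.02
  Mar: +$1,229.98 → -$5,450.04
  Apr: +$1,229.98 → -$4,220.06
  May: +$1,229.98 → -$2,990.08
  Jun: +$1,229.98 → -$1,760.10
  Jul: +$1,229.98 → -$530.12
  Aug: +$1,229.98 − $1,929.84 → -$1,229.98
  Sep: +$1,229.98 → $0.00
Lowest trial balance = -$8,440.12 (Nov)
Initial deposit = cushion − low point = $2,459.96 − (-$8,440.12) = $10,900.08

$10,900.08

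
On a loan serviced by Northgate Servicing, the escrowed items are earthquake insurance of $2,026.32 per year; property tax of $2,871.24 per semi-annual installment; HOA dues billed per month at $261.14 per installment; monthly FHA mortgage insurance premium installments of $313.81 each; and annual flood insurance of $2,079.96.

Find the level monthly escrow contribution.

Earthquake insurance = $2,026.32 per year
Property tax = $2,871.24 × 2 = $5,742.48 per year
HOA dues = $261.14 × 12 = $3,133.68 per year
FHA mortgage insurance premium = $313.81 × 12 = $3,765.72 per year
Flood insurance = $2,079.96 per year
Annual escrow total = $2,026.32 + $5,742.48 + $3,133.68 + $3,765.72 + $2,079.96 = $16,748.16
Monthly = $16,748.16 ÷ 12 = $1,395.68

$1,395.68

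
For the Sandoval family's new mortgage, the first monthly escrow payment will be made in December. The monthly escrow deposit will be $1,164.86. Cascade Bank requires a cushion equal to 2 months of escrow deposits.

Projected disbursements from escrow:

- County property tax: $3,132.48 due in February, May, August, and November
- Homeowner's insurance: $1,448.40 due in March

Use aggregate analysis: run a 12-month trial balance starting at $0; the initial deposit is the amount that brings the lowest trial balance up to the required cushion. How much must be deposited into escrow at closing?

$3,053.92

Cushion = 2 × $1,164.86 = $2,329.72
Trial balance (start $0, +$1,164.86 each month, − disbursements):
  Dec: +$1,164.86 → $1,164.86
  Jan: +$1,164.86 → $2,329.72
  Feb: +$1,164.86 − $3,132.48 → $362.10
  Mar: +$1,164.86 − $1,448.40 → $78.56
  Apr: +$1,164.86 → $1,243.42
  May: +$1,164.86 − $3,132.48 → -$724.20
  Jun: +$1,164.86 → $440.66
  Jul: +$1,164.86 → $1,605.52
  Aug: +$1,164.86 − $3,132.48 → -$362.10
  Sep: +$1,164.86 → $802.76
  Oct: +$1,164.86 → $1,967.62
  Nov: +$1,164.86 − $3,132.48 → $0.00
Lowest trial balance = -$724.20 (May)
Initial deposit = cushion − low point = $2,329.72 − (-$724.20) = $3,053.92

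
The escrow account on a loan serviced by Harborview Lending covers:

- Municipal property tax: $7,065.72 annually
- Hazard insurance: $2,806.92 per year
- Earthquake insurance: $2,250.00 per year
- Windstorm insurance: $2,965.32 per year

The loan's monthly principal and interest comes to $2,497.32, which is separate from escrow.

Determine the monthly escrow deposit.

$1,257.33

Municipal property tax — $7,065.72/yr
Hazard insurance — $2,806.92/yr
Earthquake insurance — $2,250.00/yr
Windstorm insurance — $2,965.32/yr
Total annual escrow = $15,087.96
Monthly escrow = $15,087.96 ÷ 12 = $1,257.33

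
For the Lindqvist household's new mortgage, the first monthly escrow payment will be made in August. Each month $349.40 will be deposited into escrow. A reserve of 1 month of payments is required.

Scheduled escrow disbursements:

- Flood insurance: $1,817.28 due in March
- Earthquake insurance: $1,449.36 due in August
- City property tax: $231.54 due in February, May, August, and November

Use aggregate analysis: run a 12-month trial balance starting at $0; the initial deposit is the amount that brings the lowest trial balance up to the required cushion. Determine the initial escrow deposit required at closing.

$1,680.90

Cushion = 1 × $349.40 = $349.40
Trial balance (start $0, +$349.40 each month, − disbursements):
  Aug: +$349.40 − $1,680.90 → -$1,331.50
  Sep: +$349.40 → -$982.10
  Oct: +$349.40 → -$632.70
  Nov: +$349.40 − $231.54 → -$514.84
  Dec: +$349.40 → -$165.44
  Jan: +$349.40 → $183.96
  Feb: +$349.40 − $231.54 → $301.82
  Mar: +$349.40 − $1,817.28 → -$1,166.06
  Apr: +$349.40 → -$816.66
  May: +$349.40 − $231.54 → -$698.80
  Jun: +$349.40 → -$349.40
  Jul: +$349.40 → $0.00
Lowest trial balance = -$1,331.50 (Aug)
Initial deposit = cushion − low point = $349.40 − (-$1,331.50) = $1,680.90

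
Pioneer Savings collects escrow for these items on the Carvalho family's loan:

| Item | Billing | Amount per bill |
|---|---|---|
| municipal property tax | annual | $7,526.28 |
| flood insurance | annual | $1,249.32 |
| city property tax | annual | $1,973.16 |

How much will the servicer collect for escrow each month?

Municipal property tax: $7,526.28
Flood insurance: $1,249.32
City property tax: $1,973.16
Total per year = $7,526.28 + $1,249.32 + $1,973.16 = $10,748.76
Monthly = $10,748.76 ÷ 12 = $895.73

$895.73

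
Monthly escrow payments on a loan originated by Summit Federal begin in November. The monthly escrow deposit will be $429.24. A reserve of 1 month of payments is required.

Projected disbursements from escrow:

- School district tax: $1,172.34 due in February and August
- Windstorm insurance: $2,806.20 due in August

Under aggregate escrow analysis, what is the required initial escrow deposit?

$1,287.72

Cushion = 1 × $429.24 = $429.24
Trial balance (start $0, +$429.24 each month, − disbursements):
  Nov: +$429.24 → $429.24
  Dec: +$429.24 → $858.48
  Jan: +$429.24 → $1,287.72
  Feb: +$429.24 − $1,172.34 → $544.62
  Mar: +$429.24 → $973.86
  Apr: +$429.24 → $1,403.10
  May: +$429.24 → $1,832.34
  Jun: +$429.24 → $2,261.58
  Jul: +$429.24 → $2,690.82
  Aug: +$429.24 − $3,978.54 → -$858.48
  Sep: +$429.24 → -$429.24
  Oct: +$429.24 → $0.00
Lowest trial balance = -$858.48 (Aug)
Initial deposit = cushion − low point = $429.24 − (-$858.48) = $1,287.72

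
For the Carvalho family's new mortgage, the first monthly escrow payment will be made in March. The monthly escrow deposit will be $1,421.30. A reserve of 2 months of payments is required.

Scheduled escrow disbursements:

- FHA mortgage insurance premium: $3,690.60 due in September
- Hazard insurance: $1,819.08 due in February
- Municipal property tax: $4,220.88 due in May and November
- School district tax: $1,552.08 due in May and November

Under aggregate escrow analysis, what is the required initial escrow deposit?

Cushion = 2 × $1,421.30 = $2,842.60
Trial balance (start $0, +$1,421.30 each month, − disbursements):
  Mar: +$1,421.30 → $1,421.30
  Apr: +$1,421.30 → $2,842.60
  May: +$1,421.30 − $5,772.96 → -$1,509.06
  Jun: +$1,421.30 → -$87.76
  Jul: +$1,421.30 → $1,333.54
  Aug: +$1,421.30 → $2,754.84
  Sep: +$1,421.30 − $3,690.60 → $485.54
  Oct: +$1,421.30 → $1,906.84
  Nov: +$1,421.30 − $5,772.96 → -$2,444.82
  Dec: +$1,421.30 → -$1,023.52
  Jan: +$1,421.30 → $397.78
  Feb: +$1,421.30 − $1,819.08 → $0.00
Lowest trial balance = -$2,444.82 (Nov)
Initial deposit = cushion − low point = $2,842.60 − (-$2,444.82) = $5,287.42

$5,287.42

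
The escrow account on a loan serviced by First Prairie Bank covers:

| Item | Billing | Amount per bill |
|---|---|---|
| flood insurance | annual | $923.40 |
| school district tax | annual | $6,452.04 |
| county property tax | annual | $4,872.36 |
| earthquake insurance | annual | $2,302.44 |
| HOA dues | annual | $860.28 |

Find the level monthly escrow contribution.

$1,284.21

Flood insurance — $923.40 annually
School district tax — $6,452.04 annually
County property tax — $4,872.36 annually
Earthquake insurance — $2,302.44 annually
HOA dues — $860.28 annually
Total annual escrow = $923.40 + $6,452.04 + $4,872.36 + $2,302.44 + $860.28 = $15,410.52
Monthly = $15,410.52 ÷ 12 = $1,284.21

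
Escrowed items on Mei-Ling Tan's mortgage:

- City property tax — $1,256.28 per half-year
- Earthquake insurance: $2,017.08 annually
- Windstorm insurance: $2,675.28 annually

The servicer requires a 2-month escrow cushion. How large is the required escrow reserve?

City property tax — $1,256.28 × 2 = $2,512.56
Earthquake insurance — $2,017.08
Windstorm insurance — $2,675.28
Yearly total = $2,512.56 + $2,017.08 + $2,675.28 = $7,204.92
Monthly = $7,204.92 ÷ 12 = $600.41
Required cushion = 2 × $600.41 = $1,200.82

$1,200.82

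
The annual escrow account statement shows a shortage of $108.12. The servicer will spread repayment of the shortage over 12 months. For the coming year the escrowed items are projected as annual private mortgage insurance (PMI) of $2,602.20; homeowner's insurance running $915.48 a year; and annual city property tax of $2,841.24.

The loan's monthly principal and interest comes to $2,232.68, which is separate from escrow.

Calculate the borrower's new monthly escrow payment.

$538.92

Private mortgage insurance (PMI): $2,602.20 annually
Homeowner's insurance: $915.48 annually
City property tax: $2,841.24 annually
Total annual escrow = $6,358.92
Monthly = $6,358.92 / 12 = $529.91
Monthly shortage recovery: $108.12 ÷ 12 = $9.01
New monthly escrow = $529.91 + $9.01 = $538.92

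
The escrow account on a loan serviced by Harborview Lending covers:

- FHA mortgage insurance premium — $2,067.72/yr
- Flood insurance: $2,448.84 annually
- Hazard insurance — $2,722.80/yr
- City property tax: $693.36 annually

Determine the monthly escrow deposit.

FHA mortgage insurance premium: $2,067.72 per year
Flood insurance: $2,448.84 per year
Hazard insurance: $2,722.80 per year
City property tax: $693.36 per year
Yearly total = $2,067.72 + $2,448.84 + $2,722.80 + $693.36 = $7,932.72
Monthly escrow = $7,932.72 / 12 = $661.06

$661.06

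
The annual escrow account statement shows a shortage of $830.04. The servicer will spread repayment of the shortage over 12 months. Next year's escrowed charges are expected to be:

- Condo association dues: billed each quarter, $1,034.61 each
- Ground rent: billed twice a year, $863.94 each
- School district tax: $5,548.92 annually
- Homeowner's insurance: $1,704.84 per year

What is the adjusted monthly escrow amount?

$1,162.51

Condo association dues — $1,034.61 × 4 = $4,138.44
Ground rent — $863.94 × 2 = $1,727.88
School district tax — $5,548.92
Homeowner's insurance — $1,704.84
Combined annual = $4,138.44 + $1,727.88 + $5,548.92 + $1,704.84 = $13,120.08
Monthly = $13,120.08 / 12 = $1,093.34
Shortage spread = $830.04 / 12 = $69.17/mo
Adjusted monthly = $1,093.34 + $69.17 = $1,162.51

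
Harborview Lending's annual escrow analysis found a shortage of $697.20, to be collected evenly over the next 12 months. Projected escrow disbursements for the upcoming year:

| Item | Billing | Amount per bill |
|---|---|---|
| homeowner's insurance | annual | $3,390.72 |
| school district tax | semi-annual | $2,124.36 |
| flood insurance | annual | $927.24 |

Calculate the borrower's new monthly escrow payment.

Homeowner's insurance = $3,390.72/yr
School district tax = $2,124.36 × 2 = $4,248.72/yr
Flood insurance = $927.24/yr
Annual escrow total = $8,566.68
Monthly escrow = $8,566.68 / 12 = $713.89
Monthly shortage recovery: $697.20 ÷ 12 = $58.10
New monthly escrow = $713.89 + $58.10 = $771.99

$771.99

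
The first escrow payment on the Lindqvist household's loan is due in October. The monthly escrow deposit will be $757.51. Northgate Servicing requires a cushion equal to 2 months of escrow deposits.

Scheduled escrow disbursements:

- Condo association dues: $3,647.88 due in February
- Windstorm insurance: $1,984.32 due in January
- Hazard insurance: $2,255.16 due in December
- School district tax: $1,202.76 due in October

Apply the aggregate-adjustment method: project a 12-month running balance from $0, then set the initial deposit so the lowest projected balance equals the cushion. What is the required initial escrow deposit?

Cushion = 2 × $757.51 = $1,515.02
Trial balance (start $0, +$757.51 each month, − disbursements):
  Oct: +$757.51 − $1,202.76 → -$445.25
  Nov: +$757.51 → $312.26
  Dec: +$757.51 − $2,255.16 → -$1,185.39
  Jan: +$757.51 − $1,984.32 → -$2,412.20
  Feb: +$757.51 − $3,647.88 → -$5,302.57
  Mar: +$757.51 → -$4,545.06
  Apr: +$757.51 → -$3,787.55
  May: +$757.51 → -$3,030.04
  Jun: +$757.51 → -$2,272.53
  Jul: +$757.51 → -$1,515.02
  Aug: +$757.51 → -$757.51
  Sep: +$757.51 → $0.00
Lowest trial balance = -$5,302.57 (Feb)
Initial deposit = cushion − low point = $1,515.02 − (-$5,302.57) = $6,817.59

$6,817.59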